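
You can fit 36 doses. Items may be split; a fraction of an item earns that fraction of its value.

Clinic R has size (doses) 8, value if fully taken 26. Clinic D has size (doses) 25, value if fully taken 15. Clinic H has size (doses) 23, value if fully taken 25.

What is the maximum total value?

54

Sort by value density: Clinic R 26/8≈3.25, Clinic H 25/23≈1.09, Clinic D 15/25≈0.6.
Take all of Clinic R (8 doses, value 26) → 28 doses left.
All 23 doses of Clinic H fit (value 25) → 5 remain.
5 doses left: a 5/25 share of Clinic D gives 15×5/25 = 3.
Total value = 54.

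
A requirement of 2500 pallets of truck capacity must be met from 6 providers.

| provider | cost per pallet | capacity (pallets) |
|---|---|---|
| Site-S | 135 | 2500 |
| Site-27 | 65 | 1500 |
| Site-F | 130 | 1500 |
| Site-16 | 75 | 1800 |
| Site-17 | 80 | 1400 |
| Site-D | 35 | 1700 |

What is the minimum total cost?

Use providers in increasing cost order.
Take 1700 from Site-D at 35 — need 800 more.
Site-27 (65): take the remaining 800 — done.
Site-16, Site-17, Site-F, Site-S: unused.
Cost = 1700×35 + 800×65 = 111500.

111500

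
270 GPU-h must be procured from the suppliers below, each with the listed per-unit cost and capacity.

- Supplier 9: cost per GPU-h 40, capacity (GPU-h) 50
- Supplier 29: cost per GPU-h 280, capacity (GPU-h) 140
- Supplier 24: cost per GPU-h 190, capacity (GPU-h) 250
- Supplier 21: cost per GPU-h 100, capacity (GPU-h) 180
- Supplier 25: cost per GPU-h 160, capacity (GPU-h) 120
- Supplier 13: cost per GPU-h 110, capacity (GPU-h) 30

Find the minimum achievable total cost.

Fill from the cheapest supplier first.
Take 50 from Supplier 9 at 40 → need 220 more.
Take 180 from Supplier 21 at 100 → need 40 more.
Supplier 13 (110): use full 30 → 10 GPU-h to go.
Take 10 from Supplier 25 at 160 to finish.
Supplier 24, Supplier 29: unused.
Cost = 50×40 + 180×100 + 30×110 + 10×160 = 24900.

24900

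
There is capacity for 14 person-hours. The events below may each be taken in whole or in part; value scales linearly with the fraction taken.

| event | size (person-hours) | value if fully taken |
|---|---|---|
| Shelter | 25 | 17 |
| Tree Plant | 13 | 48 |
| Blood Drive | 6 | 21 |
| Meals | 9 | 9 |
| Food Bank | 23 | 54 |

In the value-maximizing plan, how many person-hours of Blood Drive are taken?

Best value per unit of size first: Tree Plant 48/13≈3.69, Blood Drive 21/6≈3.5, Food Bank 54/23≈2.35, Meals 9/9≈1, Shelter 17/25≈0.68.
All 13 person-hours of Tree Plant fit (value 48) — 1 remain.
Only 1 person-hours remain; take 1/6 of Blood Drive for value 21×1/6 = 3.5.

1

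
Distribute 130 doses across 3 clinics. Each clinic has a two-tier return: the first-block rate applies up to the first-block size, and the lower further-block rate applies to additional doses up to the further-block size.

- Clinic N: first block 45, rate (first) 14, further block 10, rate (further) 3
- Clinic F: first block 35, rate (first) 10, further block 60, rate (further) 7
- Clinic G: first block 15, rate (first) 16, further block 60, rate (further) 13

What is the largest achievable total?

1750

Rank every tier by rate: Clinic G/tier1 16 > Clinic N/tier1 14 > Clinic G/tier2 13 > Clinic F/tier1 10 > Clinic F/tier2 7 > Clinic N/tier2 3.
Clinic G tier1 at 16: fill all 15 → 115 left.
Clinic N/tier1 (14): +45 → 70 left.
Fill Clinic G tier2 block (60 at 13) → 10 left.
10 remain; put them into Clinic F tier1 at 10.
Total = 16×15 + 14×45 + 13×60 + 10×10 = 1750.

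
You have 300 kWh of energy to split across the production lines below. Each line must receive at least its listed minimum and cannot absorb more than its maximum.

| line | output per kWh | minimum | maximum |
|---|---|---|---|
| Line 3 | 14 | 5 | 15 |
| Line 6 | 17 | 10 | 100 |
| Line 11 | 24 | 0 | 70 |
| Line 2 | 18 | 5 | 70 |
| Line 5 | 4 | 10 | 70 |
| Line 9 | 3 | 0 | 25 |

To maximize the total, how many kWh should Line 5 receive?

Meeting every minimum uses 5+10+0+5+10+0 = 30 kWh, leaving 270.
Order the production lines by output per kWh: Line 11 24 > Line 2 18 > Line 6 17 > Line 3 14 > Line 5 4 > Line 9 3.
Line 11 takes 70 more to reach its cap of 70 ; 200 left.
Line 2 takes 65 more to reach its cap of 70 ; 135 left.
Line 6 takes 90 more to reach its cap of 100 ; 45 left.
Give Line 3 10 more to hit its cap of 15 ; 35 left.
Only 35 left; Line 5 takes them to reach 45.

45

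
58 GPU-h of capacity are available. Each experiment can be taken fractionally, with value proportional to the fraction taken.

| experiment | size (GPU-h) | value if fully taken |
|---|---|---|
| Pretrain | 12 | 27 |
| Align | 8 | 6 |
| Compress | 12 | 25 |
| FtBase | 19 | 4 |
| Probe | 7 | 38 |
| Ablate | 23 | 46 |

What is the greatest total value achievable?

139

Best value per unit of size first: Probe 38/7≈5.43, Pretrain 27/12≈2.25, Compress 25/12≈2.08, Ablate 46/23≈2, Align 6/8≈0.75, FtBase 4/19≈0.211.
All 7 GPU-h of Probe fit (value 38) ; 51 remain.
All 12 GPU-h of Pretrain fit (value 27) ; 39 remain.
All 12 GPU-h of Compress fit (value 25) ; 27 remain.
All 23 GPU-h of Ablate fit (value 46) ; 4 remain.
Only 4 GPU-h remain; take 4/8 of Align for value 6×4/8 = 3.
Total value = 139.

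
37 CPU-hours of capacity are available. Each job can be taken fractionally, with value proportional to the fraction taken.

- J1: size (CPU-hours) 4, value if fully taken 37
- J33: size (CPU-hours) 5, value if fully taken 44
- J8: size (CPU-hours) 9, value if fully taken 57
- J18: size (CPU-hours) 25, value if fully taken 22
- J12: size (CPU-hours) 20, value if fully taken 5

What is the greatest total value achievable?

Rank by value-to-size ratio: J1 37/4≈9.25, J33 44/5≈8.8, J8 57/9≈6.33, J18 22/25≈0.88, J12 5/20≈0.25.
Take all of J1 (4 CPU-hours, value 37) → 33 CPU-hours left.
Take all of J33 (5 CPU-hours, value 44) → 28 CPU-hours left.
Take all of J8 (9 CPU-hours, value 57) → 19 CPU-hours left.
Fill the last 19 CPU-hours with part of J18: 19/25 of it earns 16.72.
Total value = 154.72.

154.72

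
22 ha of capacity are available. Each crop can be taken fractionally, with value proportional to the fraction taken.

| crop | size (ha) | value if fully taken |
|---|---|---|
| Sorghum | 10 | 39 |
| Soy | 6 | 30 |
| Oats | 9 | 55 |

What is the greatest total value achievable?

Rank by value-to-size ratio: Oats 55/9≈6.11, Soy 30/6≈5, Sorghum 39/10≈3.9.
Oats: take in full, 9 ha for value 55 — 13 left.
Soy: take in full, 6 ha for value 30 — 7 left.
Only 7 ha remain; take 7/10 of Sorghum for value 39×7/10 = 27.3.
Total value = 112.3.

112.3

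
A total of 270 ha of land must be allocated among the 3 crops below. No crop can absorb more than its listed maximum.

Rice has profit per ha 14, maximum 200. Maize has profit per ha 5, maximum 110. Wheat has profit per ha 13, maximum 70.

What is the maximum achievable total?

3710

Highest profit per ha first: Rice 14 > Wheat 13 > Maize 5.
Rice: +200 to 200 (cap) — 70 left.
Wheat takes 70 to reach its cap of 70 — 0 left.
Total = 14×200 + 13×70 = 3710.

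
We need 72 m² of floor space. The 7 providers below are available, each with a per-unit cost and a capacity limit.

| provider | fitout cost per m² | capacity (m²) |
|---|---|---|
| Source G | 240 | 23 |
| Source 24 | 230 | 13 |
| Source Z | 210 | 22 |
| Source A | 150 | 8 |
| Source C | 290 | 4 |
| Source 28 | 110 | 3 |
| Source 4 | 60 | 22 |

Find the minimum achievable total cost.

11420

Fill from the cheapest provider first.
Source 4 (60): use full 22 ; 50 m² to go.
Take 3 from Source 28 at 110 ; need 47 more.
Source A at 150: take all 8 m² ; 39 still needed.
Take 22 from Source Z at 210 ; need 17 more.
Take 13 from Source 24 at 230 ; need 4 more.
Source G (240): take the remaining 4 ; done.
Source C: unused.
Cost = 22×60 + 3×110 + 8×150 + 22×210 + 13×230 + 4×240 = 11420.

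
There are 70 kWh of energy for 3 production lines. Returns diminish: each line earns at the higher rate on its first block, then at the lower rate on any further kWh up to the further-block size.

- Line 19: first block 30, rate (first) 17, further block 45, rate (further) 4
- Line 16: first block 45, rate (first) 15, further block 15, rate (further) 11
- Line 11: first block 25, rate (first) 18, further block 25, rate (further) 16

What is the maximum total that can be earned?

1200

Treat each block as its own option and order by rate: Line 11/tier1 18 > Line 19/tier1 17 > Line 11/tier2 16 > Line 16/tier1 15 > Line 16/tier2 11 > Line 19/tier2 4.
Line 11 tier1 at 18: fill all 25 → 45 left.
Fill Line 19 tier1 block (30 at 17) → 15 left.
Line 11 tier2 at 16: only 15 left, fill 15.
Total = 18×25 + 17×30 + 16×15 = 1200.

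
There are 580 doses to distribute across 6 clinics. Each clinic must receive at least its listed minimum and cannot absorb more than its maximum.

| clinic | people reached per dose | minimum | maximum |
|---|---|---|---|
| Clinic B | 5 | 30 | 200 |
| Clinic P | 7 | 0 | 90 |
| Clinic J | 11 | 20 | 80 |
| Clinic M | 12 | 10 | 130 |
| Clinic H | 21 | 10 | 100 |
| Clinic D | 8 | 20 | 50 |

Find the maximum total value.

6220

Meeting every minimum uses 30+0+20+10+10+20 = 90 doses, leaving 490.
Rank by people reached per dose: Clinic H 21 > Clinic M 12 > Clinic J 11 > Clinic D 8 > Clinic P 7 > Clinic B 5.
Give Clinic H 90 more to hit its cap of 100 ; 400 left.
Give Clinic M 120 more to hit its cap of 130 ; 280 left.
Give Clinic J 60 more to hit its cap of 80 ; 220 left.
Give Clinic D 30 more to hit its cap of 50 ; 190 left.
Give Clinic P 90 more to hit its cap of 90 ; 100 left.
Only 100 left; Clinic B takes them to reach 130.
Total = 5×130 + 7×90 + 11×80 + 12×130 + 21×100 + 8×50 = 6220.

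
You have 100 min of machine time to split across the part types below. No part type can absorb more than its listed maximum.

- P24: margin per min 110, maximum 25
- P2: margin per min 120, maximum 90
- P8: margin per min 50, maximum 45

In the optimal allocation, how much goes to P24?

10

Highest margin per min first: P2 120 > P24 110 > P8 50.
Give P2 90 to hit its cap of 90 ; 10 left.
P24: +10 (room for 25) → 10. Pool exhausted.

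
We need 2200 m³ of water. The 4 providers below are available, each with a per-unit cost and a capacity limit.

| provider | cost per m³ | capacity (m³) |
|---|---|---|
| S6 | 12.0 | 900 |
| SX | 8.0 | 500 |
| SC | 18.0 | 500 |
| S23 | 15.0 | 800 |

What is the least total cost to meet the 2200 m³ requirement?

Fill from the cheapest provider first.
Take 500 from SX at 8.0 → need 1700 more.
S6 (12.0): use full 900 → 800 m³ to go.
S23 (15.0): use full 800 → 0 m³ to go.
SC: unused.
Cost = 500×8.0 + 900×12.0 + 800×15.0 = 26800.

26800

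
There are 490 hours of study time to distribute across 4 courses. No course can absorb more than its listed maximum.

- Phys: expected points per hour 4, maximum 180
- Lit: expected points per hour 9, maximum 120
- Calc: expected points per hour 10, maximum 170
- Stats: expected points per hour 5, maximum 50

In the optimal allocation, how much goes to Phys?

150

Rank by expected points per hour: Calc 10 > Lit 9 > Stats 5 > Phys 4.
Calc: +170 to 170 (cap) — 320 left.
Lit: +120 to 120 (cap) — 200 left.
Give Stats 50 to hit its cap of 50 — 150 left.
Phys has room for 180 but only 150 remain, so it gets 150.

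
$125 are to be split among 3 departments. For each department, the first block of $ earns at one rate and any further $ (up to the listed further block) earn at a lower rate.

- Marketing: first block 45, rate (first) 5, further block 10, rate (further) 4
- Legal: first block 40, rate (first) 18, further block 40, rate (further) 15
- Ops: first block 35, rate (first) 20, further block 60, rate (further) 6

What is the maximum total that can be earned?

Rank every tier by rate: Ops/first 20 > Legal/first 18 > Legal/second 15 > Ops/second 6 > Marketing/first 5 > Marketing/second 4.
Ops/first (20): +35 — 90 left.
Legal first at 18: fill all 40 — 50 left.
Fill Legal second block (40 at 15) — 10 left.
Ops/second: +10 of 60 at 6; pool empty.
Total = 20×35 + 18×40 + 15×40 + 6×10 = 2080.

2080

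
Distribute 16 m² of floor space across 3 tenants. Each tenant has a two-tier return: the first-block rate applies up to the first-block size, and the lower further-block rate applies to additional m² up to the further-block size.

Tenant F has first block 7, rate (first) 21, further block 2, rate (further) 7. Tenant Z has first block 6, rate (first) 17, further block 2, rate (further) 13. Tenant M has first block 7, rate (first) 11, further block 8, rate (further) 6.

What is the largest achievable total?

286

Treat each block as its own option and order by rate: Tenant F/first 21 > Tenant Z/first 17 > Tenant Z/second 13 > Tenant M/first 11 > Tenant F/second 7 > Tenant M/second 6.
Tenant F first at 21: fill all 7 ; 9 left.
Tenant Z first at 17: fill all 6 ; 3 left.
Fill Tenant Z second block (2 at 13) ; 1 left.
1 remain; put them into Tenant M first at 11.
Total = 21×7 + 17×6 + 13×2 + 11×1 = 286.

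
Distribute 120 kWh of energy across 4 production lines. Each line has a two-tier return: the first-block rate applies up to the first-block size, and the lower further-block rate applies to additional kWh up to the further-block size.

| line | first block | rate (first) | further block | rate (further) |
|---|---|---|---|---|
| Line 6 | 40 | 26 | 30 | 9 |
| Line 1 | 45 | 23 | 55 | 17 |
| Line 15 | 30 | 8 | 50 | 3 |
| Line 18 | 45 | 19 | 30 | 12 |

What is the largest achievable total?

Treat each block as its own option and order by rate: Line 6/first 26 > Line 1/first 23 > Line 18/first 19 > Line 1/second 17 > Line 18/second 12 > Line 6/second 9 > Line 15/first 8 > Line 15/second 3.
Line 6 first at 26: fill all 40 → 80 left.
Fill Line 1 first block (45 at 23) → 35 left.
35 remain; put them into Line 18 first at 19.
Total = 26×40 + 23×45 + 19×35 = 2740.

2740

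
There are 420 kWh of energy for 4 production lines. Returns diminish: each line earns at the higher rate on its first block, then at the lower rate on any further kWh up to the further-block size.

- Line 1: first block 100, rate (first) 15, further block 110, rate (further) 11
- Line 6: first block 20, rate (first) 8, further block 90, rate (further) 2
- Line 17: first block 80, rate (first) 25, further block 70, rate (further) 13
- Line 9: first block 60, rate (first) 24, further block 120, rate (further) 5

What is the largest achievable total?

7060

Rank every tier by rate: Line 17/first 25 > Line 9/first 24 > Line 1/first 15 > Line 17/second 13 > Line 1/second 11 > Line 6/first 8 > Line 9/second 5 > Line 6/second 2.
Line 17/first (25): +80 → 340 left.
Fill Line 9 first block (60 at 24) → 280 left.
Line 1 first at 15: fill all 100 → 180 left.
Fill Line 17 second block (70 at 13) → 110 left.
Fill Line 1 second block (110 at 11) → 0 left.
Total = 25×80 + 24×60 + 15×100 + 13×70 + 11×110 = 7060.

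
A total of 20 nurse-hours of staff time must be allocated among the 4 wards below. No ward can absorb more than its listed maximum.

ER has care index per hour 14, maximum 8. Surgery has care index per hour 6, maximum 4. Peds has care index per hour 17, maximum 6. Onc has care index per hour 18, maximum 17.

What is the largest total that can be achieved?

Highest care index per hour first: Onc 18 > Peds 17 > ER 14 > Surgery 6.
Onc: +17 to 17 (cap) — 3 left.
Only 3 left; Peds takes them to reach 3.
Total = 17×3 + 18×17 = 357.

357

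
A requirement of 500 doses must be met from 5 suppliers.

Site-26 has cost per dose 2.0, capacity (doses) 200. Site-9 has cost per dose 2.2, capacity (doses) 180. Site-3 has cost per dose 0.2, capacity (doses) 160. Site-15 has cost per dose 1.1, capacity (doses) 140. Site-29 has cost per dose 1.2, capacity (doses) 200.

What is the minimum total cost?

Fill from the cheapest supplier first.
Site-3 at 0.2: take all 160 doses → 340 still needed.
Site-15 (1.1): use full 140 → 200 doses to go.
Site-29 (1.2): use full 200 → 0 doses to go.
Site-26, Site-9: unused.
Cost = 160×0.2 + 140×1.1 + 200×1.2 = 426.

426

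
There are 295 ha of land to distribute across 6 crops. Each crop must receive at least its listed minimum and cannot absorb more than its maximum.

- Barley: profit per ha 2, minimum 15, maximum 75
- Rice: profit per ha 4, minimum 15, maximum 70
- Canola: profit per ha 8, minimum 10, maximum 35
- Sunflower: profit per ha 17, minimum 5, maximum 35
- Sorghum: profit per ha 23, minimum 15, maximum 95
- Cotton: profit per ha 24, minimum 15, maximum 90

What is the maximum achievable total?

Meeting every minimum uses 15+15+10+5+15+15 = 75 ha, leaving 220.
Order the crops by profit per ha: Cotton 24 > Sorghum 23 > Sunflower 17 > Canola 8 > Rice 4 > Barley 2.
Cotton takes 75 more to reach its cap of 90 — 145 left.
Give Sorghum 80 more to hit its cap of 95 — 65 left.
Sunflower takes 30 more to reach its cap of 35 — 35 left.
Canola: +25 to 35 (cap) — 10 left.
Rice has room for 55 more but only 10 remain, so it gets 25.
Total = 2×15 + 4×25 + 8×35 + 17×35 + 23×95 + 24×90 = 5350.

5350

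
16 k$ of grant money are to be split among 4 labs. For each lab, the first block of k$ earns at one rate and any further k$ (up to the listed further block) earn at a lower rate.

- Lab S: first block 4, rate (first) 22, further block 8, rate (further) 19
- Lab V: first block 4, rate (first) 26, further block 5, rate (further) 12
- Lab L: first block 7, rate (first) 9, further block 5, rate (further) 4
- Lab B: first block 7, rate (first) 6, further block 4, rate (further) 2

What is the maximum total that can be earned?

344

Treat each block as its own option and order by rate: Lab V/T1 26 > Lab S/T1 22 > Lab S/T2 19 > Lab V/T2 12 > Lab L/T1 9 > Lab B/T1 6 > Lab L/T2 4 > Lab B/T2 2.
Lab V/T1 (26): +4 → 12 left.
Lab S T1 at 22: fill all 4 → 8 left.
Lab S T2 at 19: fill all 8 → 0 left.
Total = 26×4 + 22×4 + 19×8 = 344.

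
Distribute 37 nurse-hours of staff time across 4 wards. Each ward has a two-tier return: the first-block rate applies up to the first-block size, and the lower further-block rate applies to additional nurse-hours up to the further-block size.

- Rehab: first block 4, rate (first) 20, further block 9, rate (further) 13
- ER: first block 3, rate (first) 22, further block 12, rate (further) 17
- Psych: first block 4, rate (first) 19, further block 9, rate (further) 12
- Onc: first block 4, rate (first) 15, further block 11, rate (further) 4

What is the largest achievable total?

615

Treat each block as its own option and order by rate: ER/first 22 > Rehab/first 20 > Psych/first 19 > ER/second 17 > Onc/first 15 > Rehab/second 13 > Psych/second 12 > Onc/second 4.
ER/first (22): +3 ; 34 left.
Fill Rehab first block (4 at 20) ; 30 left.
Psych first at 19: fill all 4 ; 26 left.
ER/second (17): +12 ; 14 left.
Fill Onc first block (4 at 15) ; 10 left.
Rehab second at 13: fill all 9 ; 1 left.
Psych/second: +1 of 9 at 12; pool empty.
Total = 22×3 + 20×4 + 19×4 + 17×12 + 15×4 + 13×9 + 12×1 = 615.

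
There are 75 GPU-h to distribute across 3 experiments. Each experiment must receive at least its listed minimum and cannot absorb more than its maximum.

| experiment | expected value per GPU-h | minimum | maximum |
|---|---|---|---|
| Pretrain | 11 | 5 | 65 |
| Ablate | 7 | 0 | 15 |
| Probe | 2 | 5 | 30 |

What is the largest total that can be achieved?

760

Meeting every minimum uses 5+0+5 = 10 GPU-h, leaving 65.
Rank by expected value per GPU-h: Pretrain 11 > Ablate 7 > Probe 2.
Pretrain: +60 to 65 (cap) — 5 left.
Only 5 left; Ablate takes them to reach 5.
Total = 11×65 + 7×5 + 2×5 = 760.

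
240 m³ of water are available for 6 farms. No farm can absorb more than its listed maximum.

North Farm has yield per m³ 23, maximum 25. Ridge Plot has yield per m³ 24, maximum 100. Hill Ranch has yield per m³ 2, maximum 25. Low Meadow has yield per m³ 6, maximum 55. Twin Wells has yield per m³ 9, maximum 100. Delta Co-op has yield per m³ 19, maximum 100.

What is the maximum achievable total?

5010

Rank by yield per m³: Ridge Plot 24 > North Farm 23 > Delta Co-op 19 > Twin Wells 9 > Low Meadow 6 > Hill Ranch 2.
Ridge Plot: +100 to 100 (cap) — 140 left.
North Farm: +25 to 25 (cap) — 115 left.
Delta Co-op: +100 to 100 (cap) — 15 left.
Only 15 left; Twin Wells takes them to reach 15.
Total = 23×25 + 24×100 + 9×15 + 19×100 = 5010.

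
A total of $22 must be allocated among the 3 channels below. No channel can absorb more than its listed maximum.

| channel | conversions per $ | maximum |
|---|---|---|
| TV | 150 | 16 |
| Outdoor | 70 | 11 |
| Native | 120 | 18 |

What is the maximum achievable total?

Order the channels by conversions per $: TV 150 > Native 120 > Outdoor 70.
TV: +16 to 16 (cap) — 6 left.
Native has room for 18 but only 6 remain, so it gets 6.
Total = 150×16 + 120×6 = 3120.

3120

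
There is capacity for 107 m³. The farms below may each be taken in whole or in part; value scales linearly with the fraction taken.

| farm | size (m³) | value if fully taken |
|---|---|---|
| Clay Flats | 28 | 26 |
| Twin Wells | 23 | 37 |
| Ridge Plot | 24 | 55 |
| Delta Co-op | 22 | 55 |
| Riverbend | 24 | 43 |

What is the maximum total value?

Sort by value density: Delta Co-op 55/22≈2.5, Ridge Plot 55/24≈2.29, Riverbend 43/24≈1.79, Twin Wells 37/23≈1.61, Clay Flats 26/28≈0.929.
Delta Co-op: take in full, 22 m³ for value 55 — 85 left.
All 24 m³ of Ridge Plot fit (value 55) — 61 remain.
Riverbend: take in full, 24 m³ for value 43 — 37 left.
Take all of Twin Wells (23 m³, value 37) — 14 m³ left.
Only 14 m³ remain; take 14/28 of Clay Flats for value 26×14/28 = 13.
Total value = 203.

203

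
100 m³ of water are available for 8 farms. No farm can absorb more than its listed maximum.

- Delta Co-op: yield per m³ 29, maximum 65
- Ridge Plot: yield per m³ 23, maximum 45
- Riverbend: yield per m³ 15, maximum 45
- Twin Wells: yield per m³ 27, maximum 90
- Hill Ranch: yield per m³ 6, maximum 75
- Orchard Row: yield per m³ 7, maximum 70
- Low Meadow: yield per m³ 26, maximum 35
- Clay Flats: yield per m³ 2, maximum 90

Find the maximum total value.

Rank by yield per m³: Delta Co-op 29 > Twin Wells 27 > Low Meadow 26 > Ridge Plot 23 > Riverbend 15 > Orchard Row 7 > Hill Ranch 6 > Clay Flats 2.
Give Delta Co-op 65 to hit its cap of 65 → 35 left.
Twin Wells has room for 90 but only 35 remain, so it gets 35.
Total = 29×65 + 27×35 = 2830.

2830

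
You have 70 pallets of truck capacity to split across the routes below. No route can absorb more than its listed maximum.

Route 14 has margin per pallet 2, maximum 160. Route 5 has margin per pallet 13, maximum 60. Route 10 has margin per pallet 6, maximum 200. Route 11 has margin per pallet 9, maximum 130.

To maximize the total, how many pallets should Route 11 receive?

10

Rank by margin per pallet: Route 5 13 > Route 11 9 > Route 10 6 > Route 14 2.
Give Route 5 60 to hit its cap of 60 — 10 left.
Route 11 has room for 130 but only 10 remain, so it gets 10.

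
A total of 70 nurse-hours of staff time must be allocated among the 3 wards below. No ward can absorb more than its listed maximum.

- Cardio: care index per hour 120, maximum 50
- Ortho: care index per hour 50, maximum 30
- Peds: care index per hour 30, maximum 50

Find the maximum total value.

Order the wards by care index per hour: Cardio 120 > Ortho 50 > Peds 30.
Cardio takes 50 to reach its cap of 50 → 20 left.
Only 20 left; Ortho takes them to reach 20.
Total = 120×50 + 50×20 = 7000.

7000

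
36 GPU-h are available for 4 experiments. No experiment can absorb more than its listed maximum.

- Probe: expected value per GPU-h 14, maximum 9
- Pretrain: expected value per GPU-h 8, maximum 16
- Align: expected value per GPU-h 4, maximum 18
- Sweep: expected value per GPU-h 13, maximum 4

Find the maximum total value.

334

Rank by expected value per GPU-h: Probe 14 > Sweep 13 > Pretrain 8 > Align 4.
Probe takes 9 to reach its cap of 9 ; 27 left.
Give Sweep 4 to hit its cap of 4 ; 23 left.
Pretrain: +16 to 16 (cap) ; 7 left.
Only 7 left; Align takes them to reach 7.
Total = 14×9 + 8×16 + 4×7 + 13×4 = 334.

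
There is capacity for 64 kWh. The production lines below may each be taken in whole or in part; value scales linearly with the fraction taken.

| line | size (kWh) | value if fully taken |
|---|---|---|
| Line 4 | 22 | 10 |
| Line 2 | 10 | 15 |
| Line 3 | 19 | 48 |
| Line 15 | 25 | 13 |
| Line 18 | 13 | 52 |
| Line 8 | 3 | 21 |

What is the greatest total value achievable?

Sort by value density: Line 8 21/3≈7, Line 18 52/13≈4, Line 3 48/19≈2.53, Line 2 15/10≈1.5, Line 15 13/25≈0.52, Line 4 10/22≈0.455.
Take all of Line 8 (3 kWh, value 21) ; 61 kWh left.
Take all of Line 18 (13 kWh, value 52) ; 48 kWh left.
Line 3: take in full, 19 kWh for value 48 ; 29 left.
Take all of Line 2 (10 kWh, value 15) ; 19 kWh left.
19 kWh left: a 19/25 share of Line 15 gives 13×19/25 = 9.88.
Total value = 145.88.

145.88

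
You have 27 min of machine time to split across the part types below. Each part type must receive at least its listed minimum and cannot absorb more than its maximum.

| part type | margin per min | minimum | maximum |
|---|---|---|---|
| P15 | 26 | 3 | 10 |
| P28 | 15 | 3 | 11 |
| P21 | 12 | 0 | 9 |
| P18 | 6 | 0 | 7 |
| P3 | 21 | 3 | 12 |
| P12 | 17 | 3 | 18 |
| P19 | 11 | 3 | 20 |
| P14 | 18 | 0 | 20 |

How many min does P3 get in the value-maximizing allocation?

8

Meeting every minimum uses 3+3+0+0+3+3+3+0 = 15 min, leaving 12.
Highest margin per min first: P15 26 > P3 21 > P14 18 > P12 17 > P28 15 > P21 12 > P19 11 > P18 6.
P15: +7 to 10 (cap) ; 5 left.
P3 has room for 9 more but only 5 remain, so it gets 8.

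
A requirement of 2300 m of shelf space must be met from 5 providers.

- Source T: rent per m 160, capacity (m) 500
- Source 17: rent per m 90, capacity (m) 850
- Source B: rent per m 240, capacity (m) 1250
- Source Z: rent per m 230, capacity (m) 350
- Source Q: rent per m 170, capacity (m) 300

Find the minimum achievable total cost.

360000

Fill from the cheapest provider first.
Source 17 (90): use full 850 → 1450 m to go.
Source T at 160: take all 500 m → 950 still needed.
Take 300 from Source Q at 170 → need 650 more.
Source Z at 230: take all 350 m → 300 still needed.
Take 300 from Source B at 240 to finish.
Cost = 850×90 + 500×160 + 300×170 + 350×230 + 300×240 = 360000.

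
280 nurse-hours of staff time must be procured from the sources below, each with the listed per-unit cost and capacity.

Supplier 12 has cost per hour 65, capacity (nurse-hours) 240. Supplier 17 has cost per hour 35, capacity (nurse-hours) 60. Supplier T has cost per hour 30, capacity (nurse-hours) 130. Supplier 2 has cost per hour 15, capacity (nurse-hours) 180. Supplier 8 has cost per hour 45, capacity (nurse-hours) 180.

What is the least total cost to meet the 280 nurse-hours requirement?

Use sources in increasing cost order.
Supplier 2 at 15: take all 180 nurse-hours ; 100 still needed.
Take 100 from Supplier T at 30 to finish.
Supplier 17, Supplier 8, Supplier 12: unused.
Cost = 180×15 + 100×30 = 5700.

5700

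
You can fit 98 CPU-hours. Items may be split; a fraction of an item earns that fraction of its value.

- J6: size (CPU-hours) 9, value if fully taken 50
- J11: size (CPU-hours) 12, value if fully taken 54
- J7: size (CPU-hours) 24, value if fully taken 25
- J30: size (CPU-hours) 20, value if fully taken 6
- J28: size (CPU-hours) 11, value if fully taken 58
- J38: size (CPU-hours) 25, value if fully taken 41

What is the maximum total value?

Rank by value-to-size ratio: J6 50/9≈5.56, J28 58/11≈5.27, J11 54/12≈4.5, J38 41/25≈1.64, J7 25/24≈1.04, J30 6/20≈0.3.
J6: take in full, 9 CPU-hours for value 50 → 89 left.
All 11 CPU-hours of J28 fit (value 58) → 78 remain.
Take all of J11 (12 CPU-hours, value 54) → 66 CPU-hours left.
Take all of J38 (25 CPU-hours, value 41) → 41 CPU-hours left.
All 24 CPU-hours of J7 fit (value 25) → 17 remain.
17 CPU-hours left: a 17/20 share of J30 gives 6×17/20 = 5.1.
Total value = 233.1.

233.1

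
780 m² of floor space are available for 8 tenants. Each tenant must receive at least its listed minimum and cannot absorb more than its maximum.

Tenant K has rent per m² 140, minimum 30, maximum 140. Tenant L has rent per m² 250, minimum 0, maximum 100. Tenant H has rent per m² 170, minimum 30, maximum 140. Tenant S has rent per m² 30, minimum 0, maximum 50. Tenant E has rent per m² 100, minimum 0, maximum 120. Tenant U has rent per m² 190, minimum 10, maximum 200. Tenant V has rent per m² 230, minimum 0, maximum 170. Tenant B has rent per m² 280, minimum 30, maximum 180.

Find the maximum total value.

173700

Meeting every minimum uses 30+0+30+0+0+10+0+30 = 100 m², leaving 680.
Highest rent per m² first: Tenant B 280 > Tenant L 250 > Tenant V 230 > Tenant U 190 > Tenant H 170 > Tenant K 140 > Tenant E 100 > Tenant S 30.
Tenant B: +150 to 180 (cap) ; 530 left.
Tenant L: +100 to 100 (cap) ; 430 left.
Give Tenant V 170 more to hit its cap of 170 ; 260 left.
Give Tenant U 190 more to hit its cap of 200 ; 70 left.
Tenant H has room for 110 more but only 70 remain, so it gets 100.
Total = 140×30 + 250×100 + 170×100 + 190×200 + 230×170 + 280×180 = 173700.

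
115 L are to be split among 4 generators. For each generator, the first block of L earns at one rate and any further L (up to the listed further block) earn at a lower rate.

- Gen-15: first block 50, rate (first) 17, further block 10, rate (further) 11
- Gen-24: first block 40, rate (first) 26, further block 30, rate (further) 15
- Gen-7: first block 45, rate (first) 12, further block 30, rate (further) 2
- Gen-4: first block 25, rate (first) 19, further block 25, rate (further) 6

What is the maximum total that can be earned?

Treat each block as its own option and order by rate: Gen-24/T1 26 > Gen-4/T1 19 > Gen-15/T1 17 > Gen-24/T2 15 > Gen-7/T1 12 > Gen-15/T2 11 > Gen-4/T2 6 > Gen-7/T2 2.
Gen-24/T1 (26): +40 → 75 left.
Gen-4 T1 at 19: fill all 25 → 50 left.
Gen-15 T1 at 17: fill all 50 → 0 left.
Total = 26×40 + 19×25 + 17×50 = 2365.

2365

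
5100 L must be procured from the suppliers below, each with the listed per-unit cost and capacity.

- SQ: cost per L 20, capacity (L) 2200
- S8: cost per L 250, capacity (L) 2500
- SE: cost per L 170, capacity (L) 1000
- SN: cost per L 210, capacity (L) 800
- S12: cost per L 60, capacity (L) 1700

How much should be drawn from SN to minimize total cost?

Use suppliers in increasing cost order.
Take 2200 from SQ at 20 — need 2900 more.
S12 at 60: take all 1700 L — 1200 still needed.
SE (170): use full 1000 — 200 L to go.
Take 200 from SN at 210 to finish.
S8: unused.

200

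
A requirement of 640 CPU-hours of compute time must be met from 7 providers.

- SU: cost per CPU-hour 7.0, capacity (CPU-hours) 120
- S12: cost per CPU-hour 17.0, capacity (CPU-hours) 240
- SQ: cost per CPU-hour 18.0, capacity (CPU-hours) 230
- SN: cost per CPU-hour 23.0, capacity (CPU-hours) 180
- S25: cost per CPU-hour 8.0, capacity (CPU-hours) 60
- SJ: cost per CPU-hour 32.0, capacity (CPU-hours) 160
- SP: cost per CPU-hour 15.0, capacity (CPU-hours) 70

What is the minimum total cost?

9150

Cheapest first:
Take 120 from SU at 7.0 — need 520 more.
S25 (8.0): use full 60 — 460 CPU-hours to go.
Take 70 from SP at 15.0 — need 390 more.
S12 at 17.0: take all 240 CPU-hours — 150 still needed.
SQ (18.0): take the remaining 150 — done.
SN, SJ: unused.
Cost = 120×7.0 + 60×8.0 + 70×15.0 + 240×17.0 + 150×18.0 = 9150.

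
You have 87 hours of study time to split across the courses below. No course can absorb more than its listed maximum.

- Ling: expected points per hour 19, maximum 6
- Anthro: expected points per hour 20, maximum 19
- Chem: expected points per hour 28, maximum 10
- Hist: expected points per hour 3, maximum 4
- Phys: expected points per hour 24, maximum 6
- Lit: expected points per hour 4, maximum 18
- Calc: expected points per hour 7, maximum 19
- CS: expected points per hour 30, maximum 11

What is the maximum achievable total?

1445

Highest expected points per hour first: CS 30 > Chem 28 > Phys 24 > Anthro 20 > Ling 19 > Calc 7 > Lit 4 > Hist 3.
CS takes 11 to reach its cap of 11 — 76 left.
Give Chem 10 to hit its cap of 10 — 66 left.
Give Phys 6 to hit its cap of 6 — 60 left.
Give Anthro 19 to hit its cap of 19 — 41 left.
Give Ling 6 to hit its cap of 6 — 35 left.
Give Calc 19 to hit its cap of 19 — 16 left.
Lit: +16 (room for 18) → 16. Pool exhausted.
Total = 19×6 + 20×19 + 28×10 + 24×6 + 4×16 + 7×19 + 30×11 = 1445.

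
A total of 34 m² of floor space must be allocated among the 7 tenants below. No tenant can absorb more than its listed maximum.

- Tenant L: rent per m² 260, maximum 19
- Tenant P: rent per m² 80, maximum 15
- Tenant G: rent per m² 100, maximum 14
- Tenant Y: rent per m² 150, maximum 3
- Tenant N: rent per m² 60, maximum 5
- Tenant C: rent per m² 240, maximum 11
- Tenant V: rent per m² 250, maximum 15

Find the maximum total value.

8690

Highest rent per m² first: Tenant L 260 > Tenant V 250 > Tenant C 240 > Tenant Y 150 > Tenant G 100 > Tenant P 80 > Tenant N 60.
Tenant L takes 19 to reach its cap of 19 ; 15 left.
Tenant V takes 15 to reach its cap of 15 ; 0 left.
Total = 260×19 + 250×15 = 8690.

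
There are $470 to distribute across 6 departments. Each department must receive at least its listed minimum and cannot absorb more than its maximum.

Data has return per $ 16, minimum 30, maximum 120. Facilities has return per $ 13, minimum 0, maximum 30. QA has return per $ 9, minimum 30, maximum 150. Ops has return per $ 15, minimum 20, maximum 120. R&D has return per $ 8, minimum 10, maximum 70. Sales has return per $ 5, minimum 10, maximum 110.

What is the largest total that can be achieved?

5830

Meeting every minimum uses 30+0+30+20+10+10 = 100 $, leaving 370.
Order the departments by return per $: Data 16 > Ops 15 > Facilities 13 > QA 9 > R&D 8 > Sales 5.
Data takes 90 more to reach its cap of 120 → 280 left.
Ops takes 100 more to reach its cap of 120 → 180 left.
Facilities takes 30 more to reach its cap of 30 → 150 left.
QA: +120 to 150 (cap) → 30 left.
Only 30 left; R&D takes them to reach 40.
Total = 16×120 + 13×30 + 9×150 + 15×120 + 8×40 + 5×10 = 5830.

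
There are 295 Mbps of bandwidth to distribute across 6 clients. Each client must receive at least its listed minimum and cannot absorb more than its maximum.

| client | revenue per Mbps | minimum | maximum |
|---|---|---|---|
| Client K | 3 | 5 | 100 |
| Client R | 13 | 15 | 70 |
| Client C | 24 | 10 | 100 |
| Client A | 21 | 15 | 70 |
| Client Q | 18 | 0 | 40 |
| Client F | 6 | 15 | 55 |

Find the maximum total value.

Meeting every minimum uses 5+15+10+15+0+15 = 60 Mbps, leaving 235.
Order the clients by revenue per Mbps: Client C 24 > Client A 21 > Client Q 18 > Client R 13 > Client F 6 > Client K 3.
Client C: +90 to 100 (cap) → 145 left.
Client A: +55 to 70 (cap) → 90 left.
Client Q takes 40 more to reach its cap of 40 → 50 left.
Client R: +50 (room for 55) → 65. Pool exhausted.
Total = 3×5 + 13×65 + 24×100 + 21×70 + 18×40 + 6×15 = 5540.

5540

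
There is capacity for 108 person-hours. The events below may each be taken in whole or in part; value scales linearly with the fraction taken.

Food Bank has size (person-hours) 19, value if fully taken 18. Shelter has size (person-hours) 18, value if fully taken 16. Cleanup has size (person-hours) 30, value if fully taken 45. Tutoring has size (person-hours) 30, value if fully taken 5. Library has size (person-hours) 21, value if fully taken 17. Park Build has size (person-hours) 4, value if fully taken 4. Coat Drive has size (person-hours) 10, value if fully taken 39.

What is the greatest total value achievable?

140

Best value per unit of size first: Coat Drive 39/10≈3.9, Cleanup 45/30≈1.5, Park Build 4/4≈1, Food Bank 18/19≈0.947, Shelter 16/18≈0.889, Library 17/21≈0.81, Tutoring 5/30≈0.167.
Coat Drive: take in full, 10 person-hours for value 39 ; 98 left.
All 30 person-hours of Cleanup fit (value 45) ; 68 remain.
Park Build: take in full, 4 person-hours for value 4 ; 64 left.
All 19 person-hours of Food Bank fit (value 18) ; 45 remain.
Take all of Shelter (18 person-hours, value 16) ; 27 person-hours left.
All 21 person-hours of Library fit (value 17) ; 6 remain.
6 person-hours left: a 6/30 share of Tutoring gives 5×6/30 = 1.
Total value = 140.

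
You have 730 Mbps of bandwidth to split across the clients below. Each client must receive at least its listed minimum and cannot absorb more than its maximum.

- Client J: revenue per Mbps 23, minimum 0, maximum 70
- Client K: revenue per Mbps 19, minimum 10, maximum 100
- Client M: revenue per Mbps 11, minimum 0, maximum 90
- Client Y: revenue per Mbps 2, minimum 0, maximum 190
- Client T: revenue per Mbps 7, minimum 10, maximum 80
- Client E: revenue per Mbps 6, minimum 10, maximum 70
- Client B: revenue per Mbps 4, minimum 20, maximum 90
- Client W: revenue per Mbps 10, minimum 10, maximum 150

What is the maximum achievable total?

Meeting every minimum uses 0+10+0+0+10+10+20+10 = 60 Mbps, leaving 670.
Order the clients by revenue per Mbps: Client J 23 > Client K 19 > Client M 11 > Client W 10 > Client T 7 > Client E 6 > Client B 4 > Client Y 2.
Client J: +70 to 70 (cap) — 600 left.
Client K takes 90 more to reach its cap of 100 — 510 left.
Client M takes 90 more to reach its cap of 90 — 420 left.
Client W takes 140 more to reach its cap of 150 — 280 left.
Client T takes 70 more to reach its cap of 80 — 210 left.
Client E takes 60 more to reach its cap of 70 — 150 left.
Client B: +70 to 90 (cap) — 80 left.
Client Y has room for 190 more but only 80 remain, so it gets 80.
Total = 23×70 + 19×100 + 11×90 + 2×80 + 7×80 + 6×70 + 4×90 + 10×150 = 7500.

7500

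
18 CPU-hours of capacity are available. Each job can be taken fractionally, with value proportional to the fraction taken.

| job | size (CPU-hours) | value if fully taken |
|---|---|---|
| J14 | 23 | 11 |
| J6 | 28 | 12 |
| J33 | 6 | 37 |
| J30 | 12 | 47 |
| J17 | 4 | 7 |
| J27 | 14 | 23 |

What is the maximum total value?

84

Best value per unit of size first: J33 37/6≈6.17, J30 47/12≈3.92, J17 7/4≈1.75, J27 23/14≈1.64, J14 11/23≈0.478, J6 12/28≈0.429.
Take all of J33 (6 CPU-hours, value 37) ; 12 CPU-hours left.
J30: take in full, 12 CPU-hours for value 47 ; 0 left.
Total value = 84.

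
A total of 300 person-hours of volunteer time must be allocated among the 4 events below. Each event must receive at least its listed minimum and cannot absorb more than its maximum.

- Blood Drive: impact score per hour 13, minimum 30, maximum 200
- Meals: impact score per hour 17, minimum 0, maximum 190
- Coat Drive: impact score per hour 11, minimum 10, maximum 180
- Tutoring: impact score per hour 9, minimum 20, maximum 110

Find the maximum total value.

4560

Meeting every minimum uses 30+0+10+20 = 60 person-hours, leaving 240.
Order the events by impact score per hour: Meals 17 > Blood Drive 13 > Coat Drive 11 > Tutoring 9.
Give Meals 190 more to hit its cap of 190 ; 50 left.
Blood Drive: +50 (room for 170) → 80. Pool exhausted.
Total = 13×80 + 17×190 + 11×10 + 9×20 = 4560.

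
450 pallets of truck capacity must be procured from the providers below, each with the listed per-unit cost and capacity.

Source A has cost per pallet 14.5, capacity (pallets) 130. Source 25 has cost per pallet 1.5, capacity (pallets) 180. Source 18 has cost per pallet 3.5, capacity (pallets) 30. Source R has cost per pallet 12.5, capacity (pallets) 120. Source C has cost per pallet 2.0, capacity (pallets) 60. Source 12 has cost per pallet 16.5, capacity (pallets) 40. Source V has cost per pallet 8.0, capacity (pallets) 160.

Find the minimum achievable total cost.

2025

Use providers in increasing cost order.
Source 25 (1.5): use full 180 → 270 pallets to go.
Source C (2.0): use full 60 → 210 pallets to go.
Source 18 at 3.5: take all 30 pallets → 180 still needed.
Source V at 8.0: take all 160 pallets → 20 still needed.
Source R (12.5): take the remaining 20 → done.
Source A, Source 12: unused.
Cost = 180×1.5 + 60×2.0 + 30×3.5 + 160×8.0 + 20×12.5 = 2025.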